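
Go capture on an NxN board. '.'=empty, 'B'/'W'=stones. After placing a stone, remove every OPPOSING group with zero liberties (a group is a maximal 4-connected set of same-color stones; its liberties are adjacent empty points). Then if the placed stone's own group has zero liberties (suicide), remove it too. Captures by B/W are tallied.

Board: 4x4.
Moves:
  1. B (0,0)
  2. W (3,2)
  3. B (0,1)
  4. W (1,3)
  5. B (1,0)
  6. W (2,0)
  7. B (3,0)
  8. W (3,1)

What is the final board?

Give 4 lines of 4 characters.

Answer: BB..
B..W
W...
.WW.

Derivation:
Move 1: B@(0,0) -> caps B=0 W=0
Move 2: W@(3,2) -> caps B=0 W=0
Move 3: B@(0,1) -> caps B=0 W=0
Move 4: W@(1,3) -> caps B=0 W=0
Move 5: B@(1,0) -> caps B=0 W=0
Move 6: W@(2,0) -> caps B=0 W=0
Move 7: B@(3,0) -> caps B=0 W=0
Move 8: W@(3,1) -> caps B=0 W=1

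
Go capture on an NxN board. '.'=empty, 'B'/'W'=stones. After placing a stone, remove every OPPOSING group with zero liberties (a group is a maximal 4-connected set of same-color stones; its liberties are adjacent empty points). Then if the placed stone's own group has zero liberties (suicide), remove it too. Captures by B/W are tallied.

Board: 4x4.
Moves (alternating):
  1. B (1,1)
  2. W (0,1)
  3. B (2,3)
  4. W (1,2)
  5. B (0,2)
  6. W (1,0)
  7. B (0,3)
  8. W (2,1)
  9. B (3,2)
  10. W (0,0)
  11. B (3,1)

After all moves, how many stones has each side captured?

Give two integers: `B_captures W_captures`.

Move 1: B@(1,1) -> caps B=0 W=0
Move 2: W@(0,1) -> caps B=0 W=0
Move 3: B@(2,3) -> caps B=0 W=0
Move 4: W@(1,2) -> caps B=0 W=0
Move 5: B@(0,2) -> caps B=0 W=0
Move 6: W@(1,0) -> caps B=0 W=0
Move 7: B@(0,3) -> caps B=0 W=0
Move 8: W@(2,1) -> caps B=0 W=1
Move 9: B@(3,2) -> caps B=0 W=1
Move 10: W@(0,0) -> caps B=0 W=1
Move 11: B@(3,1) -> caps B=0 W=1

Answer: 0 1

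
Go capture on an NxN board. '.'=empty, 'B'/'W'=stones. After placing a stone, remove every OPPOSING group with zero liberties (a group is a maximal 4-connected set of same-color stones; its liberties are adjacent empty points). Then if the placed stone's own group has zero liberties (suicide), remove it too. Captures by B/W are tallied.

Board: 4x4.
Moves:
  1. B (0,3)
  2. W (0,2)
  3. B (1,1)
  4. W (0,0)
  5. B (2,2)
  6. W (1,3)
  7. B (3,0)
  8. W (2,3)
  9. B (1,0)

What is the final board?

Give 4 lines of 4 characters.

Move 1: B@(0,3) -> caps B=0 W=0
Move 2: W@(0,2) -> caps B=0 W=0
Move 3: B@(1,1) -> caps B=0 W=0
Move 4: W@(0,0) -> caps B=0 W=0
Move 5: B@(2,2) -> caps B=0 W=0
Move 6: W@(1,3) -> caps B=0 W=1
Move 7: B@(3,0) -> caps B=0 W=1
Move 8: W@(2,3) -> caps B=0 W=1
Move 9: B@(1,0) -> caps B=0 W=1

Answer: W.W.
BB.W
..BW
B...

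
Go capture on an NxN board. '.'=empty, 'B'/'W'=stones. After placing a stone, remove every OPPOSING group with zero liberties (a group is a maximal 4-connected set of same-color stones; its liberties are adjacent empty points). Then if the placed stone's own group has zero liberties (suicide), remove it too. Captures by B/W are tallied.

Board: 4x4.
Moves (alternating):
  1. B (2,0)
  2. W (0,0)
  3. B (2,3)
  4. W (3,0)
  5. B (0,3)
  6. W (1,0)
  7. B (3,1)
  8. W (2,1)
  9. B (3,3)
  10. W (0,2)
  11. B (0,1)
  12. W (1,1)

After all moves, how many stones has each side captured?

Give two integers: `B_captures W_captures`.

Answer: 1 1

Derivation:
Move 1: B@(2,0) -> caps B=0 W=0
Move 2: W@(0,0) -> caps B=0 W=0
Move 3: B@(2,3) -> caps B=0 W=0
Move 4: W@(3,0) -> caps B=0 W=0
Move 5: B@(0,3) -> caps B=0 W=0
Move 6: W@(1,0) -> caps B=0 W=0
Move 7: B@(3,1) -> caps B=1 W=0
Move 8: W@(2,1) -> caps B=1 W=0
Move 9: B@(3,3) -> caps B=1 W=0
Move 10: W@(0,2) -> caps B=1 W=0
Move 11: B@(0,1) -> caps B=1 W=0
Move 12: W@(1,1) -> caps B=1 W=1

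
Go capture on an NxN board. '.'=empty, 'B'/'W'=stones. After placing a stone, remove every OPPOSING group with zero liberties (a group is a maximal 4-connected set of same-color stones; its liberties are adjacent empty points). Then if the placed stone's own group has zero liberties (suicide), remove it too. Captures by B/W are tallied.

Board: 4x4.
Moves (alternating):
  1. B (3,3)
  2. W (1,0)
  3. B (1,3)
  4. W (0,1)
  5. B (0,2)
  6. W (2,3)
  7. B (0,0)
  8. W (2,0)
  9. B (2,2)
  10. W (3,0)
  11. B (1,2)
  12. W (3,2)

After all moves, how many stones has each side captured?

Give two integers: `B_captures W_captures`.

Move 1: B@(3,3) -> caps B=0 W=0
Move 2: W@(1,0) -> caps B=0 W=0
Move 3: B@(1,3) -> caps B=0 W=0
Move 4: W@(0,1) -> caps B=0 W=0
Move 5: B@(0,2) -> caps B=0 W=0
Move 6: W@(2,3) -> caps B=0 W=0
Move 7: B@(0,0) -> caps B=0 W=0
Move 8: W@(2,0) -> caps B=0 W=0
Move 9: B@(2,2) -> caps B=1 W=0
Move 10: W@(3,0) -> caps B=1 W=0
Move 11: B@(1,2) -> caps B=1 W=0
Move 12: W@(3,2) -> caps B=1 W=0

Answer: 1 0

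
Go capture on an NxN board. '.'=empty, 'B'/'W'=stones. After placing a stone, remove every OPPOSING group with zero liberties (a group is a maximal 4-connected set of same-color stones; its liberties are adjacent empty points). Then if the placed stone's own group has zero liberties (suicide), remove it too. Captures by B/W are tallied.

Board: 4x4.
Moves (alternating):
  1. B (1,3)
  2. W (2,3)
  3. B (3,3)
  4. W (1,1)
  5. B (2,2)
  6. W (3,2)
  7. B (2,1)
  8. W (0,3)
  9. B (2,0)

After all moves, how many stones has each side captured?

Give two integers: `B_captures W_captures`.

Answer: 1 0

Derivation:
Move 1: B@(1,3) -> caps B=0 W=0
Move 2: W@(2,3) -> caps B=0 W=0
Move 3: B@(3,3) -> caps B=0 W=0
Move 4: W@(1,1) -> caps B=0 W=0
Move 5: B@(2,2) -> caps B=1 W=0
Move 6: W@(3,2) -> caps B=1 W=0
Move 7: B@(2,1) -> caps B=1 W=0
Move 8: W@(0,3) -> caps B=1 W=0
Move 9: B@(2,0) -> caps B=1 W=0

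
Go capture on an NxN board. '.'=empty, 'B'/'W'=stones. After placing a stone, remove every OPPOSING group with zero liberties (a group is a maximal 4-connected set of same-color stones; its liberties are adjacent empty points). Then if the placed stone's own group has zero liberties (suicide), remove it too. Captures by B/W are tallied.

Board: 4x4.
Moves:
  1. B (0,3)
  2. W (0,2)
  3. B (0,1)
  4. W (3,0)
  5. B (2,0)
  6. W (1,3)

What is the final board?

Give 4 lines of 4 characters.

Answer: .BW.
...W
B...
W...

Derivation:
Move 1: B@(0,3) -> caps B=0 W=0
Move 2: W@(0,2) -> caps B=0 W=0
Move 3: B@(0,1) -> caps B=0 W=0
Move 4: W@(3,0) -> caps B=0 W=0
Move 5: B@(2,0) -> caps B=0 W=0
Move 6: W@(1,3) -> caps B=0 W=1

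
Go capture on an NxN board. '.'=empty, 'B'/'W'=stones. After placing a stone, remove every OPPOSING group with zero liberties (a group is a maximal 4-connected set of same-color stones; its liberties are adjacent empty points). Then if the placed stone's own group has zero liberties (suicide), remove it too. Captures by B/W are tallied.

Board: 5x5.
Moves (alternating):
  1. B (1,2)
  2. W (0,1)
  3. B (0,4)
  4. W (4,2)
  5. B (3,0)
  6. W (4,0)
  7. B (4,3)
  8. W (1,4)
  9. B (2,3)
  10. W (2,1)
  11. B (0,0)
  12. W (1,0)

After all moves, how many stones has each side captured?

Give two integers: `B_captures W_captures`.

Answer: 0 1

Derivation:
Move 1: B@(1,2) -> caps B=0 W=0
Move 2: W@(0,1) -> caps B=0 W=0
Move 3: B@(0,4) -> caps B=0 W=0
Move 4: W@(4,2) -> caps B=0 W=0
Move 5: B@(3,0) -> caps B=0 W=0
Move 6: W@(4,0) -> caps B=0 W=0
Move 7: B@(4,3) -> caps B=0 W=0
Move 8: W@(1,4) -> caps B=0 W=0
Move 9: B@(2,3) -> caps B=0 W=0
Move 10: W@(2,1) -> caps B=0 W=0
Move 11: B@(0,0) -> caps B=0 W=0
Move 12: W@(1,0) -> caps B=0 W=1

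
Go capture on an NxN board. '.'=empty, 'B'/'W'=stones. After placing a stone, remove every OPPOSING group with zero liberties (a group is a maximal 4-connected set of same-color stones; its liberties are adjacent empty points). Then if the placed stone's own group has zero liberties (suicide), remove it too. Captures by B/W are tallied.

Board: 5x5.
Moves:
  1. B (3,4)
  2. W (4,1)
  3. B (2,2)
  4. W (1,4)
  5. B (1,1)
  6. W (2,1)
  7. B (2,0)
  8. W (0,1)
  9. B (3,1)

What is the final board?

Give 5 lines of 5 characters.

Answer: .W...
.B..W
B.B..
.B..B
.W...

Derivation:
Move 1: B@(3,4) -> caps B=0 W=0
Move 2: W@(4,1) -> caps B=0 W=0
Move 3: B@(2,2) -> caps B=0 W=0
Move 4: W@(1,4) -> caps B=0 W=0
Move 5: B@(1,1) -> caps B=0 W=0
Move 6: W@(2,1) -> caps B=0 W=0
Move 7: B@(2,0) -> caps B=0 W=0
Move 8: W@(0,1) -> caps B=0 W=0
Move 9: B@(3,1) -> caps B=1 W=0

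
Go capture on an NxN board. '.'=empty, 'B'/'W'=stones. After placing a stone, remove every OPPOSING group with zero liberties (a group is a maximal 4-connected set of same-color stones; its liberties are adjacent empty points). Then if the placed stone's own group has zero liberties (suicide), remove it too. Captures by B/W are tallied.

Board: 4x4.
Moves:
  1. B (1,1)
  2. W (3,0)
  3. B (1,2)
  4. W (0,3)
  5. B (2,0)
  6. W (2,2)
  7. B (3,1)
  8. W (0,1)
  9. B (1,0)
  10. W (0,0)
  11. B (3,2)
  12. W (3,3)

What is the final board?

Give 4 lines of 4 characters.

Move 1: B@(1,1) -> caps B=0 W=0
Move 2: W@(3,0) -> caps B=0 W=0
Move 3: B@(1,2) -> caps B=0 W=0
Move 4: W@(0,3) -> caps B=0 W=0
Move 5: B@(2,0) -> caps B=0 W=0
Move 6: W@(2,2) -> caps B=0 W=0
Move 7: B@(3,1) -> caps B=1 W=0
Move 8: W@(0,1) -> caps B=1 W=0
Move 9: B@(1,0) -> caps B=1 W=0
Move 10: W@(0,0) -> caps B=1 W=0
Move 11: B@(3,2) -> caps B=1 W=0
Move 12: W@(3,3) -> caps B=1 W=0

Answer: WW.W
BBB.
B.W.
.BBW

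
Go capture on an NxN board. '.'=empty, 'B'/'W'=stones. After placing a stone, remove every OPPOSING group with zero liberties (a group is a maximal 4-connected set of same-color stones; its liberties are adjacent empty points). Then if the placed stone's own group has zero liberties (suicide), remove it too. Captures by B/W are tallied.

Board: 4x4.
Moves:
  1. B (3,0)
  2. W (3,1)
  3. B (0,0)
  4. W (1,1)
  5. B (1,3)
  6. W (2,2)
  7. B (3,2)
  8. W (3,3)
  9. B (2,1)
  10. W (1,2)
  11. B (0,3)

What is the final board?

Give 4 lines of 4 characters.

Move 1: B@(3,0) -> caps B=0 W=0
Move 2: W@(3,1) -> caps B=0 W=0
Move 3: B@(0,0) -> caps B=0 W=0
Move 4: W@(1,1) -> caps B=0 W=0
Move 5: B@(1,3) -> caps B=0 W=0
Move 6: W@(2,2) -> caps B=0 W=0
Move 7: B@(3,2) -> caps B=0 W=0
Move 8: W@(3,3) -> caps B=0 W=1
Move 9: B@(2,1) -> caps B=0 W=1
Move 10: W@(1,2) -> caps B=0 W=1
Move 11: B@(0,3) -> caps B=0 W=1

Answer: B..B
.WWB
.BW.
BW.W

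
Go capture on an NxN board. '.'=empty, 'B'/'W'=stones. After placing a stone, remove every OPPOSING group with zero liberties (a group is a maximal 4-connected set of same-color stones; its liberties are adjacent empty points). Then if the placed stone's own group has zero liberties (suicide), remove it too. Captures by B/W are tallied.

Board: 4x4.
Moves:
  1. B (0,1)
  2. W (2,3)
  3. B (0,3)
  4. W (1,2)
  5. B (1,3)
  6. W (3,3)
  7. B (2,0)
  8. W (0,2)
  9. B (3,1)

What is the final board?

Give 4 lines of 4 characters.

Answer: .BW.
..W.
B..W
.B.W

Derivation:
Move 1: B@(0,1) -> caps B=0 W=0
Move 2: W@(2,3) -> caps B=0 W=0
Move 3: B@(0,3) -> caps B=0 W=0
Move 4: W@(1,2) -> caps B=0 W=0
Move 5: B@(1,3) -> caps B=0 W=0
Move 6: W@(3,3) -> caps B=0 W=0
Move 7: B@(2,0) -> caps B=0 W=0
Move 8: W@(0,2) -> caps B=0 W=2
Move 9: B@(3,1) -> caps B=0 W=2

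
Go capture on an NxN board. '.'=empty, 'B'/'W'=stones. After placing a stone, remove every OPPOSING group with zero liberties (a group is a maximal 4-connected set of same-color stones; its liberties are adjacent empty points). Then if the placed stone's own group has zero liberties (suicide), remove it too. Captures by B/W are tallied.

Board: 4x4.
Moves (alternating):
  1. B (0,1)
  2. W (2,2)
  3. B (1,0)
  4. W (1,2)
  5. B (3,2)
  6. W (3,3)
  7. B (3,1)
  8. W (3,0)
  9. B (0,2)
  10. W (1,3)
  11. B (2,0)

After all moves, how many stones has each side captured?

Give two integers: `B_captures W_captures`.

Move 1: B@(0,1) -> caps B=0 W=0
Move 2: W@(2,2) -> caps B=0 W=0
Move 3: B@(1,0) -> caps B=0 W=0
Move 4: W@(1,2) -> caps B=0 W=0
Move 5: B@(3,2) -> caps B=0 W=0
Move 6: W@(3,3) -> caps B=0 W=0
Move 7: B@(3,1) -> caps B=0 W=0
Move 8: W@(3,0) -> caps B=0 W=0
Move 9: B@(0,2) -> caps B=0 W=0
Move 10: W@(1,3) -> caps B=0 W=0
Move 11: B@(2,0) -> caps B=1 W=0

Answer: 1 0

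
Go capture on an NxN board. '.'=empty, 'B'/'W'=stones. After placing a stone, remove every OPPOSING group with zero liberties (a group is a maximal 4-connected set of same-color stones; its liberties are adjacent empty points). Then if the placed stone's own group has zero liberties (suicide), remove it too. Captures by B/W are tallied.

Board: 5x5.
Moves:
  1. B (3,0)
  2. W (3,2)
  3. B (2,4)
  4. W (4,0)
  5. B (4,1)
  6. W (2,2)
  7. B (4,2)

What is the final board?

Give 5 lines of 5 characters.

Move 1: B@(3,0) -> caps B=0 W=0
Move 2: W@(3,2) -> caps B=0 W=0
Move 3: B@(2,4) -> caps B=0 W=0
Move 4: W@(4,0) -> caps B=0 W=0
Move 5: B@(4,1) -> caps B=1 W=0
Move 6: W@(2,2) -> caps B=1 W=0
Move 7: B@(4,2) -> caps B=1 W=0

Answer: .....
.....
..W.B
B.W..
.BB..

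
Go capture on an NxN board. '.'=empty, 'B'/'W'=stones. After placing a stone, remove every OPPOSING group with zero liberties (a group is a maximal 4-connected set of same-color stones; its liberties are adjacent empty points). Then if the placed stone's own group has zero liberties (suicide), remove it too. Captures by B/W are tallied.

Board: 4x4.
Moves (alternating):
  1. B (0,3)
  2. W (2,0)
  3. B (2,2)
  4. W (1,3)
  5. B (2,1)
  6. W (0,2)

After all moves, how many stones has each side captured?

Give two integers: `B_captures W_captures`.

Answer: 0 1

Derivation:
Move 1: B@(0,3) -> caps B=0 W=0
Move 2: W@(2,0) -> caps B=0 W=0
Move 3: B@(2,2) -> caps B=0 W=0
Move 4: W@(1,3) -> caps B=0 W=0
Move 5: B@(2,1) -> caps B=0 W=0
Move 6: W@(0,2) -> caps B=0 W=1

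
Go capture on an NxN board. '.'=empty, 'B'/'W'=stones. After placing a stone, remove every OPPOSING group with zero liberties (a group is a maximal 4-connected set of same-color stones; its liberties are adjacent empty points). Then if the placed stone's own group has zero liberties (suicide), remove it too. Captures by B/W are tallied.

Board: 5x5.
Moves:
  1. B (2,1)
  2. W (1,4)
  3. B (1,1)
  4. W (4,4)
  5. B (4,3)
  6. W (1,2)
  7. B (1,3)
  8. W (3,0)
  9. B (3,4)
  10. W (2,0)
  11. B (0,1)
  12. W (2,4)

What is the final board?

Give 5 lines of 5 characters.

Answer: .B...
.BWBW
WB..W
W...B
...B.

Derivation:
Move 1: B@(2,1) -> caps B=0 W=0
Move 2: W@(1,4) -> caps B=0 W=0
Move 3: B@(1,1) -> caps B=0 W=0
Move 4: W@(4,4) -> caps B=0 W=0
Move 5: B@(4,3) -> caps B=0 W=0
Move 6: W@(1,2) -> caps B=0 W=0
Move 7: B@(1,3) -> caps B=0 W=0
Move 8: W@(3,0) -> caps B=0 W=0
Move 9: B@(3,4) -> caps B=1 W=0
Move 10: W@(2,0) -> caps B=1 W=0
Move 11: B@(0,1) -> caps B=1 W=0
Move 12: W@(2,4) -> caps B=1 W=0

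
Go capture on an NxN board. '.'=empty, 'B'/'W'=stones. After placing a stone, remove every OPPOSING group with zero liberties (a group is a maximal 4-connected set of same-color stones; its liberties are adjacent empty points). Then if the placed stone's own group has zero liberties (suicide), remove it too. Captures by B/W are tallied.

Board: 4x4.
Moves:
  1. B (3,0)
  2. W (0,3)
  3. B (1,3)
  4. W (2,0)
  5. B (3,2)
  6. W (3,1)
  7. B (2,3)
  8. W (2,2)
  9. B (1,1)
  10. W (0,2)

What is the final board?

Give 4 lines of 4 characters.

Move 1: B@(3,0) -> caps B=0 W=0
Move 2: W@(0,3) -> caps B=0 W=0
Move 3: B@(1,3) -> caps B=0 W=0
Move 4: W@(2,0) -> caps B=0 W=0
Move 5: B@(3,2) -> caps B=0 W=0
Move 6: W@(3,1) -> caps B=0 W=1
Move 7: B@(2,3) -> caps B=0 W=1
Move 8: W@(2,2) -> caps B=0 W=1
Move 9: B@(1,1) -> caps B=0 W=1
Move 10: W@(0,2) -> caps B=0 W=1

Answer: ..WW
.B.B
W.WB
.WB.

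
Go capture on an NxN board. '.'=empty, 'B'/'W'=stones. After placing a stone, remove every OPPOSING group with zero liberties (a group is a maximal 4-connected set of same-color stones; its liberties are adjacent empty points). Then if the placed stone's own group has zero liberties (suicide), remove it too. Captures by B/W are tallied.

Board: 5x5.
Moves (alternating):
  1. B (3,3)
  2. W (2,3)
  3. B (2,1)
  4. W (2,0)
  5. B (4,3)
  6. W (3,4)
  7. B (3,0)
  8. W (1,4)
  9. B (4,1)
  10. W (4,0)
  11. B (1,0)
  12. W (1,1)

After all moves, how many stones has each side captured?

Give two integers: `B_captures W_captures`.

Move 1: B@(3,3) -> caps B=0 W=0
Move 2: W@(2,3) -> caps B=0 W=0
Move 3: B@(2,1) -> caps B=0 W=0
Move 4: W@(2,0) -> caps B=0 W=0
Move 5: B@(4,3) -> caps B=0 W=0
Move 6: W@(3,4) -> caps B=0 W=0
Move 7: B@(3,0) -> caps B=0 W=0
Move 8: W@(1,4) -> caps B=0 W=0
Move 9: B@(4,1) -> caps B=0 W=0
Move 10: W@(4,0) -> caps B=0 W=0
Move 11: B@(1,0) -> caps B=1 W=0
Move 12: W@(1,1) -> caps B=1 W=0

Answer: 1 0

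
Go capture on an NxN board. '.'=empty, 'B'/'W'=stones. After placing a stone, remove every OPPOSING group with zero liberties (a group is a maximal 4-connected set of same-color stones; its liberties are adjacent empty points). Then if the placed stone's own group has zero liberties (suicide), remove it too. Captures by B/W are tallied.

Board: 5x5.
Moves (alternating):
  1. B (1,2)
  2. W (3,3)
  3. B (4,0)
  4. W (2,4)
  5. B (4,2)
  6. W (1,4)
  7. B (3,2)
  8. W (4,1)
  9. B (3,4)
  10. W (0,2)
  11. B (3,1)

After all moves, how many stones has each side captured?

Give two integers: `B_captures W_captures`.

Answer: 1 0

Derivation:
Move 1: B@(1,2) -> caps B=0 W=0
Move 2: W@(3,3) -> caps B=0 W=0
Move 3: B@(4,0) -> caps B=0 W=0
Move 4: W@(2,4) -> caps B=0 W=0
Move 5: B@(4,2) -> caps B=0 W=0
Move 6: W@(1,4) -> caps B=0 W=0
Move 7: B@(3,2) -> caps B=0 W=0
Move 8: W@(4,1) -> caps B=0 W=0
Move 9: B@(3,4) -> caps B=0 W=0
Move 10: W@(0,2) -> caps B=0 W=0
Move 11: B@(3,1) -> caps B=1 W=0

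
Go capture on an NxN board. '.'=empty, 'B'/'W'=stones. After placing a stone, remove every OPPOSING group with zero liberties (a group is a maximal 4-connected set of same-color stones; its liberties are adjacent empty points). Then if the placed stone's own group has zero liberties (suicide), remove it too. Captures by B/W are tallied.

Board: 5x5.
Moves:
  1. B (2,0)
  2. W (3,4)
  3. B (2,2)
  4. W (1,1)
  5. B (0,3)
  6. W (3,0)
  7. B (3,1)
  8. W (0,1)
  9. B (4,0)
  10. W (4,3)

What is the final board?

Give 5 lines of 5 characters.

Move 1: B@(2,0) -> caps B=0 W=0
Move 2: W@(3,4) -> caps B=0 W=0
Move 3: B@(2,2) -> caps B=0 W=0
Move 4: W@(1,1) -> caps B=0 W=0
Move 5: B@(0,3) -> caps B=0 W=0
Move 6: W@(3,0) -> caps B=0 W=0
Move 7: B@(3,1) -> caps B=0 W=0
Move 8: W@(0,1) -> caps B=0 W=0
Move 9: B@(4,0) -> caps B=1 W=0
Move 10: W@(4,3) -> caps B=1 W=0

Answer: .W.B.
.W...
B.B..
.B..W
B..W.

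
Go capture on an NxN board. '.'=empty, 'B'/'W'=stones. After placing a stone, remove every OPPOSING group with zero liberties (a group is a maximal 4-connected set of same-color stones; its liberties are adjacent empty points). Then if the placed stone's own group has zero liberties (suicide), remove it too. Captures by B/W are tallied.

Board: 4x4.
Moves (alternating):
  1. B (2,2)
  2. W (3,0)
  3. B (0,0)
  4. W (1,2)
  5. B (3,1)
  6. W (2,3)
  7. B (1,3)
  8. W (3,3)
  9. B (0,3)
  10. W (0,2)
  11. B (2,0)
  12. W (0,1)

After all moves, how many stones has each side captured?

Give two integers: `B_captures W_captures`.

Answer: 1 2

Derivation:
Move 1: B@(2,2) -> caps B=0 W=0
Move 2: W@(3,0) -> caps B=0 W=0
Move 3: B@(0,0) -> caps B=0 W=0
Move 4: W@(1,2) -> caps B=0 W=0
Move 5: B@(3,1) -> caps B=0 W=0
Move 6: W@(2,3) -> caps B=0 W=0
Move 7: B@(1,3) -> caps B=0 W=0
Move 8: W@(3,3) -> caps B=0 W=0
Move 9: B@(0,3) -> caps B=0 W=0
Move 10: W@(0,2) -> caps B=0 W=2
Move 11: B@(2,0) -> caps B=1 W=2
Move 12: W@(0,1) -> caps B=1 W=2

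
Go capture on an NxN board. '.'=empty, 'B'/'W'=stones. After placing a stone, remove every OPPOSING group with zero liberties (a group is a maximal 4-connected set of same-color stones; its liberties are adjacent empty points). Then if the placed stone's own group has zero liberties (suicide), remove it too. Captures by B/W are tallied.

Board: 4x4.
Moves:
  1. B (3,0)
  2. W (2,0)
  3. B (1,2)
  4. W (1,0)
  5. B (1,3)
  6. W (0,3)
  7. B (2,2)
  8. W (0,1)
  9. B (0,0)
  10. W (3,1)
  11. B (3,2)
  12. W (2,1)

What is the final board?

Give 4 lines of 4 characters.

Move 1: B@(3,0) -> caps B=0 W=0
Move 2: W@(2,0) -> caps B=0 W=0
Move 3: B@(1,2) -> caps B=0 W=0
Move 4: W@(1,0) -> caps B=0 W=0
Move 5: B@(1,3) -> caps B=0 W=0
Move 6: W@(0,3) -> caps B=0 W=0
Move 7: B@(2,2) -> caps B=0 W=0
Move 8: W@(0,1) -> caps B=0 W=0
Move 9: B@(0,0) -> caps B=0 W=0
Move 10: W@(3,1) -> caps B=0 W=1
Move 11: B@(3,2) -> caps B=0 W=1
Move 12: W@(2,1) -> caps B=0 W=1

Answer: .W.W
W.BB
WWB.
.WB.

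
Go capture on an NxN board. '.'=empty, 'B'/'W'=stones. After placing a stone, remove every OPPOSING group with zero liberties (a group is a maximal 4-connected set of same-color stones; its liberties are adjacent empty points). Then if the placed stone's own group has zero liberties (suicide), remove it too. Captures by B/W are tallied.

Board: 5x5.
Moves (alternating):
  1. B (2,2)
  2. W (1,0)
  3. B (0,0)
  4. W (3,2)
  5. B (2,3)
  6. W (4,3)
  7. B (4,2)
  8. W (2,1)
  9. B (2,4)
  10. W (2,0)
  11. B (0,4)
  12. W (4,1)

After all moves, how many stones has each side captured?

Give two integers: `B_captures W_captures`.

Answer: 0 1

Derivation:
Move 1: B@(2,2) -> caps B=0 W=0
Move 2: W@(1,0) -> caps B=0 W=0
Move 3: B@(0,0) -> caps B=0 W=0
Move 4: W@(3,2) -> caps B=0 W=0
Move 5: B@(2,3) -> caps B=0 W=0
Move 6: W@(4,3) -> caps B=0 W=0
Move 7: B@(4,2) -> caps B=0 W=0
Move 8: W@(2,1) -> caps B=0 W=0
Move 9: B@(2,4) -> caps B=0 W=0
Move 10: W@(2,0) -> caps B=0 W=0
Move 11: B@(0,4) -> caps B=0 W=0
Move 12: W@(4,1) -> caps B=0 W=1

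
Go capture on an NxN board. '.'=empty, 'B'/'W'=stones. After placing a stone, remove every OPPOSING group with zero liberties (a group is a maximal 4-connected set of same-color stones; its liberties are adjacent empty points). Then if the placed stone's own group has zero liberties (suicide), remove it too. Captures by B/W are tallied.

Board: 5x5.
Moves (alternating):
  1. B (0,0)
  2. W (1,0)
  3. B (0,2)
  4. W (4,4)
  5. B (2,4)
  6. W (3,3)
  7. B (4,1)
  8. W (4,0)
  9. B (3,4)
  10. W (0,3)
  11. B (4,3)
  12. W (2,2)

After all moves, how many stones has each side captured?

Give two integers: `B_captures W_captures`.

Move 1: B@(0,0) -> caps B=0 W=0
Move 2: W@(1,0) -> caps B=0 W=0
Move 3: B@(0,2) -> caps B=0 W=0
Move 4: W@(4,4) -> caps B=0 W=0
Move 5: B@(2,4) -> caps B=0 W=0
Move 6: W@(3,3) -> caps B=0 W=0
Move 7: B@(4,1) -> caps B=0 W=0
Move 8: W@(4,0) -> caps B=0 W=0
Move 9: B@(3,4) -> caps B=0 W=0
Move 10: W@(0,3) -> caps B=0 W=0
Move 11: B@(4,3) -> caps B=1 W=0
Move 12: W@(2,2) -> caps B=1 W=0

Answer: 1 0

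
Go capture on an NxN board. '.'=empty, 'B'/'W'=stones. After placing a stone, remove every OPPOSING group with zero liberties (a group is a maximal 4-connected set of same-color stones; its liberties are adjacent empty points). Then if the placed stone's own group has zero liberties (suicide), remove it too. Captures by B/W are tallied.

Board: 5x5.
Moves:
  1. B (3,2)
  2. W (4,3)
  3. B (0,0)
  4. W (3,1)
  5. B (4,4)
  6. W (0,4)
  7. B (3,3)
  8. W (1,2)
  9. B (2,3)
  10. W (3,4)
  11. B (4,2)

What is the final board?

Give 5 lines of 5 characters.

Move 1: B@(3,2) -> caps B=0 W=0
Move 2: W@(4,3) -> caps B=0 W=0
Move 3: B@(0,0) -> caps B=0 W=0
Move 4: W@(3,1) -> caps B=0 W=0
Move 5: B@(4,4) -> caps B=0 W=0
Move 6: W@(0,4) -> caps B=0 W=0
Move 7: B@(3,3) -> caps B=0 W=0
Move 8: W@(1,2) -> caps B=0 W=0
Move 9: B@(2,3) -> caps B=0 W=0
Move 10: W@(3,4) -> caps B=0 W=1
Move 11: B@(4,2) -> caps B=0 W=1

Answer: B...W
..W..
...B.
.WBBW
..BW.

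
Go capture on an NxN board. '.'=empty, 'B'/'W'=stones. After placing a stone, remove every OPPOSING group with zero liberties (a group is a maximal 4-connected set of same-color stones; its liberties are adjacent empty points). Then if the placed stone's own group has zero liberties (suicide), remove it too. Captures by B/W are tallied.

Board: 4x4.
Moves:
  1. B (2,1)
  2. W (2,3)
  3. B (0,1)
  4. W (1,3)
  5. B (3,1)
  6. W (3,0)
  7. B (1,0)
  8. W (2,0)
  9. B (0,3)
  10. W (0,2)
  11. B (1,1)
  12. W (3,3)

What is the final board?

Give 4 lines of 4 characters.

Move 1: B@(2,1) -> caps B=0 W=0
Move 2: W@(2,3) -> caps B=0 W=0
Move 3: B@(0,1) -> caps B=0 W=0
Move 4: W@(1,3) -> caps B=0 W=0
Move 5: B@(3,1) -> caps B=0 W=0
Move 6: W@(3,0) -> caps B=0 W=0
Move 7: B@(1,0) -> caps B=0 W=0
Move 8: W@(2,0) -> caps B=0 W=0
Move 9: B@(0,3) -> caps B=0 W=0
Move 10: W@(0,2) -> caps B=0 W=1
Move 11: B@(1,1) -> caps B=0 W=1
Move 12: W@(3,3) -> caps B=0 W=1

Answer: .BW.
BB.W
.B.W
.B.W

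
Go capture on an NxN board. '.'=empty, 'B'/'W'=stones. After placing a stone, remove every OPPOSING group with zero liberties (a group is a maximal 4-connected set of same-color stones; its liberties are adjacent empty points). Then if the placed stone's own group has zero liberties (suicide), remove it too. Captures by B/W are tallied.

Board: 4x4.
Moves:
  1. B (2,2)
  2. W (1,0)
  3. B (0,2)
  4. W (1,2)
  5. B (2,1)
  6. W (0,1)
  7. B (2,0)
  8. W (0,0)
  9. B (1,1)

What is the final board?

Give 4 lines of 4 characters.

Move 1: B@(2,2) -> caps B=0 W=0
Move 2: W@(1,0) -> caps B=0 W=0
Move 3: B@(0,2) -> caps B=0 W=0
Move 4: W@(1,2) -> caps B=0 W=0
Move 5: B@(2,1) -> caps B=0 W=0
Move 6: W@(0,1) -> caps B=0 W=0
Move 7: B@(2,0) -> caps B=0 W=0
Move 8: W@(0,0) -> caps B=0 W=0
Move 9: B@(1,1) -> caps B=3 W=0

Answer: ..B.
.BW.
BBB.
....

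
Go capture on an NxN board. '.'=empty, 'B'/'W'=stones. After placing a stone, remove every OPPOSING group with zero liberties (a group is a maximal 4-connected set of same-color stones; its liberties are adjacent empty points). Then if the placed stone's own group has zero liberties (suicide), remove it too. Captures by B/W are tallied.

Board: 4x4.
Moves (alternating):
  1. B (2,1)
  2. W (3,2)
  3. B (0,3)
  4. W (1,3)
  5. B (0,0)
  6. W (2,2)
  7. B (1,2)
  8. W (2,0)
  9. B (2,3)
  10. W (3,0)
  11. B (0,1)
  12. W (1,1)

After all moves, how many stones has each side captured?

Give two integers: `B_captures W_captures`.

Answer: 1 0

Derivation:
Move 1: B@(2,1) -> caps B=0 W=0
Move 2: W@(3,2) -> caps B=0 W=0
Move 3: B@(0,3) -> caps B=0 W=0
Move 4: W@(1,3) -> caps B=0 W=0
Move 5: B@(0,0) -> caps B=0 W=0
Move 6: W@(2,2) -> caps B=0 W=0
Move 7: B@(1,2) -> caps B=0 W=0
Move 8: W@(2,0) -> caps B=0 W=0
Move 9: B@(2,3) -> caps B=1 W=0
Move 10: W@(3,0) -> caps B=1 W=0
Move 11: B@(0,1) -> caps B=1 W=0
Move 12: W@(1,1) -> caps B=1 W=0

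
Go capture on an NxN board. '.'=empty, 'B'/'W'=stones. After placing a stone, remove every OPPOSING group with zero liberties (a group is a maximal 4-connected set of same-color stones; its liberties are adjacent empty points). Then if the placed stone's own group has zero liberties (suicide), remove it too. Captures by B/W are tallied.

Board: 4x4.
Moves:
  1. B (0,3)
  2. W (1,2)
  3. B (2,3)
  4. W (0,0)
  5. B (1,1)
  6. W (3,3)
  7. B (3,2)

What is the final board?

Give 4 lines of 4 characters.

Answer: W..B
.BW.
...B
..B.

Derivation:
Move 1: B@(0,3) -> caps B=0 W=0
Move 2: W@(1,2) -> caps B=0 W=0
Move 3: B@(2,3) -> caps B=0 W=0
Move 4: W@(0,0) -> caps B=0 W=0
Move 5: B@(1,1) -> caps B=0 W=0
Move 6: W@(3,3) -> caps B=0 W=0
Move 7: B@(3,2) -> caps B=1 W=0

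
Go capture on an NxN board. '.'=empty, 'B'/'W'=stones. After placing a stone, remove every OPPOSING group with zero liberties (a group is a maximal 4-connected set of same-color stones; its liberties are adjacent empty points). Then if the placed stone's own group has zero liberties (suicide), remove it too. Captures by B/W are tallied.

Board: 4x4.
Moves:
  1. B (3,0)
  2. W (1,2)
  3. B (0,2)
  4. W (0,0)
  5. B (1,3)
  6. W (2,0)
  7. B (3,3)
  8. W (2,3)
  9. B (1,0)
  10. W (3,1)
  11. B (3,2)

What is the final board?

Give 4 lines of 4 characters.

Move 1: B@(3,0) -> caps B=0 W=0
Move 2: W@(1,2) -> caps B=0 W=0
Move 3: B@(0,2) -> caps B=0 W=0
Move 4: W@(0,0) -> caps B=0 W=0
Move 5: B@(1,3) -> caps B=0 W=0
Move 6: W@(2,0) -> caps B=0 W=0
Move 7: B@(3,3) -> caps B=0 W=0
Move 8: W@(2,3) -> caps B=0 W=0
Move 9: B@(1,0) -> caps B=0 W=0
Move 10: W@(3,1) -> caps B=0 W=1
Move 11: B@(3,2) -> caps B=0 W=1

Answer: W.B.
B.WB
W..W
.WBB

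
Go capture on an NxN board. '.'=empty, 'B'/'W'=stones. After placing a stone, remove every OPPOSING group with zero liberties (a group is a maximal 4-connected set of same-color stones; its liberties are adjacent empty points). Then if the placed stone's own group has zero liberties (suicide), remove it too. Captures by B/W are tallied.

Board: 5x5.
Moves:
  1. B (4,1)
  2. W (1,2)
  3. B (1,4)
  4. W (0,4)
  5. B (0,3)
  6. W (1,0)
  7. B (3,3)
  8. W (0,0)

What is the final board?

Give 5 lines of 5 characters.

Move 1: B@(4,1) -> caps B=0 W=0
Move 2: W@(1,2) -> caps B=0 W=0
Move 3: B@(1,4) -> caps B=0 W=0
Move 4: W@(0,4) -> caps B=0 W=0
Move 5: B@(0,3) -> caps B=1 W=0
Move 6: W@(1,0) -> caps B=1 W=0
Move 7: B@(3,3) -> caps B=1 W=0
Move 8: W@(0,0) -> caps B=1 W=0

Answer: W..B.
W.W.B
.....
...B.
.B...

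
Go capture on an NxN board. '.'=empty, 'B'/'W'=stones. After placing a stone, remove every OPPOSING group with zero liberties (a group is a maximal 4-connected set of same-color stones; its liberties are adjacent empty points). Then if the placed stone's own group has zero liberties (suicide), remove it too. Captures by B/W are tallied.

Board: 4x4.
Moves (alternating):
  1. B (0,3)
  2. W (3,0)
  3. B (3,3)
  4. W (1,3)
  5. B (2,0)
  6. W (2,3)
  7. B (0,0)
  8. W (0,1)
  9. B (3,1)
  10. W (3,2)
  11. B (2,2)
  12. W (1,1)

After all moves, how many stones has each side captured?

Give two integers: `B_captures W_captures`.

Move 1: B@(0,3) -> caps B=0 W=0
Move 2: W@(3,0) -> caps B=0 W=0
Move 3: B@(3,3) -> caps B=0 W=0
Move 4: W@(1,3) -> caps B=0 W=0
Move 5: B@(2,0) -> caps B=0 W=0
Move 6: W@(2,3) -> caps B=0 W=0
Move 7: B@(0,0) -> caps B=0 W=0
Move 8: W@(0,1) -> caps B=0 W=0
Move 9: B@(3,1) -> caps B=1 W=0
Move 10: W@(3,2) -> caps B=1 W=1
Move 11: B@(2,2) -> caps B=1 W=1
Move 12: W@(1,1) -> caps B=1 W=1

Answer: 1 1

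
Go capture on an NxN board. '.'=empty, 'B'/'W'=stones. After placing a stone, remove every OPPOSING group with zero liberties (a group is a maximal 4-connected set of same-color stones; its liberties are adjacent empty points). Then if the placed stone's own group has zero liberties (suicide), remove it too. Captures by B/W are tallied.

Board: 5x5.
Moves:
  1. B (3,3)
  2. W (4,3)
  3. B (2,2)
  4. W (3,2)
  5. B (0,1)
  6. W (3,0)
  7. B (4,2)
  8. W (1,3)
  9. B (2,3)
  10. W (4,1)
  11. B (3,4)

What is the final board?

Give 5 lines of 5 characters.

Move 1: B@(3,3) -> caps B=0 W=0
Move 2: W@(4,3) -> caps B=0 W=0
Move 3: B@(2,2) -> caps B=0 W=0
Move 4: W@(3,2) -> caps B=0 W=0
Move 5: B@(0,1) -> caps B=0 W=0
Move 6: W@(3,0) -> caps B=0 W=0
Move 7: B@(4,2) -> caps B=0 W=0
Move 8: W@(1,3) -> caps B=0 W=0
Move 9: B@(2,3) -> caps B=0 W=0
Move 10: W@(4,1) -> caps B=0 W=1
Move 11: B@(3,4) -> caps B=0 W=1

Answer: .B...
...W.
..BB.
W.WBB
.W.W.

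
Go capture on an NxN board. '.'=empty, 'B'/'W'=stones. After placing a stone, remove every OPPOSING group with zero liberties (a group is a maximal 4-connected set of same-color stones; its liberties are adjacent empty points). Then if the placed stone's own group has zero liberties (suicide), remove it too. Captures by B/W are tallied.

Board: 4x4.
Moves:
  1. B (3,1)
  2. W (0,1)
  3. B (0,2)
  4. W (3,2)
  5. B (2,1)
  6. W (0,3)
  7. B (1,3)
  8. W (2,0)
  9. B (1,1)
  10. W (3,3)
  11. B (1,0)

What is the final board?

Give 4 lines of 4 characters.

Move 1: B@(3,1) -> caps B=0 W=0
Move 2: W@(0,1) -> caps B=0 W=0
Move 3: B@(0,2) -> caps B=0 W=0
Move 4: W@(3,2) -> caps B=0 W=0
Move 5: B@(2,1) -> caps B=0 W=0
Move 6: W@(0,3) -> caps B=0 W=0
Move 7: B@(1,3) -> caps B=1 W=0
Move 8: W@(2,0) -> caps B=1 W=0
Move 9: B@(1,1) -> caps B=1 W=0
Move 10: W@(3,3) -> caps B=1 W=0
Move 11: B@(1,0) -> caps B=1 W=0

Answer: .WB.
BB.B
WB..
.BWW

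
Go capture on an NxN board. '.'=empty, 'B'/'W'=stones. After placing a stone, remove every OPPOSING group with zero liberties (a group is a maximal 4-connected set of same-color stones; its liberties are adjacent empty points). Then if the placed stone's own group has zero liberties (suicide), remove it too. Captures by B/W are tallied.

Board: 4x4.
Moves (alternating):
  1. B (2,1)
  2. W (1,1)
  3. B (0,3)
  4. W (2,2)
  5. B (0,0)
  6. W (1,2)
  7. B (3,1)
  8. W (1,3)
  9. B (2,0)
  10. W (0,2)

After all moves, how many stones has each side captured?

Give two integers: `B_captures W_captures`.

Answer: 0 1

Derivation:
Move 1: B@(2,1) -> caps B=0 W=0
Move 2: W@(1,1) -> caps B=0 W=0
Move 3: B@(0,3) -> caps B=0 W=0
Move 4: W@(2,2) -> caps B=0 W=0
Move 5: B@(0,0) -> caps B=0 W=0
Move 6: W@(1,2) -> caps B=0 W=0
Move 7: B@(3,1) -> caps B=0 W=0
Move 8: W@(1,3) -> caps B=0 W=0
Move 9: B@(2,0) -> caps B=0 W=0
Move 10: W@(0,2) -> caps B=0 W=1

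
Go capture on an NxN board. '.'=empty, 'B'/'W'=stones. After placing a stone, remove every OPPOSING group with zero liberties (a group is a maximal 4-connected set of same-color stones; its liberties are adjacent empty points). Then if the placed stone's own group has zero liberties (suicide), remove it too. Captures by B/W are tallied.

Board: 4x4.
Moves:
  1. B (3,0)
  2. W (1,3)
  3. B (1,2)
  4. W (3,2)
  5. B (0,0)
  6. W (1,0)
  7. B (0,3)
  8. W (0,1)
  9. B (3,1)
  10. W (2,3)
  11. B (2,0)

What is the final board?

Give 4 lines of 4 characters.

Answer: .W.B
W.BW
B..W
BBW.

Derivation:
Move 1: B@(3,0) -> caps B=0 W=0
Move 2: W@(1,3) -> caps B=0 W=0
Move 3: B@(1,2) -> caps B=0 W=0
Move 4: W@(3,2) -> caps B=0 W=0
Move 5: B@(0,0) -> caps B=0 W=0
Move 6: W@(1,0) -> caps B=0 W=0
Move 7: B@(0,3) -> caps B=0 W=0
Move 8: W@(0,1) -> caps B=0 W=1
Move 9: B@(3,1) -> caps B=0 W=1
Move 10: W@(2,3) -> caps B=0 W=1
Move 11: B@(2,0) -> caps B=0 W=1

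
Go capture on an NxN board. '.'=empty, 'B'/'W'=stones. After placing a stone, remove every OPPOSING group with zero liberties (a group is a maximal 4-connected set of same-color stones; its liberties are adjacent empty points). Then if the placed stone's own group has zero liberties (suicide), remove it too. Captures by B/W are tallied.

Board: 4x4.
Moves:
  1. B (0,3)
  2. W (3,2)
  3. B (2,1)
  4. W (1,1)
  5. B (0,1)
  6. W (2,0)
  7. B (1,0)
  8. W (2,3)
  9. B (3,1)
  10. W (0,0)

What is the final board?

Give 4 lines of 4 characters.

Answer: WB.B
.W..
WB.W
.BW.

Derivation:
Move 1: B@(0,3) -> caps B=0 W=0
Move 2: W@(3,2) -> caps B=0 W=0
Move 3: B@(2,1) -> caps B=0 W=0
Move 4: W@(1,1) -> caps B=0 W=0
Move 5: B@(0,1) -> caps B=0 W=0
Move 6: W@(2,0) -> caps B=0 W=0
Move 7: B@(1,0) -> caps B=0 W=0
Move 8: W@(2,3) -> caps B=0 W=0
Move 9: B@(3,1) -> caps B=0 W=0
Move 10: W@(0,0) -> caps B=0 W=1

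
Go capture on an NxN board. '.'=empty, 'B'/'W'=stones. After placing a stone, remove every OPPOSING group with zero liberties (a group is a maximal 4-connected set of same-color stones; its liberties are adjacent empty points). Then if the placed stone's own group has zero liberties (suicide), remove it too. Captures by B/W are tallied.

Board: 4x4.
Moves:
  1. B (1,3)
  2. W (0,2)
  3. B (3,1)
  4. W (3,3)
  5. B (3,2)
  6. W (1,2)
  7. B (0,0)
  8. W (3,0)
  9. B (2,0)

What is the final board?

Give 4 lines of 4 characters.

Move 1: B@(1,3) -> caps B=0 W=0
Move 2: W@(0,2) -> caps B=0 W=0
Move 3: B@(3,1) -> caps B=0 W=0
Move 4: W@(3,3) -> caps B=0 W=0
Move 5: B@(3,2) -> caps B=0 W=0
Move 6: W@(1,2) -> caps B=0 W=0
Move 7: B@(0,0) -> caps B=0 W=0
Move 8: W@(3,0) -> caps B=0 W=0
Move 9: B@(2,0) -> caps B=1 W=0

Answer: B.W.
..WB
B...
.BBW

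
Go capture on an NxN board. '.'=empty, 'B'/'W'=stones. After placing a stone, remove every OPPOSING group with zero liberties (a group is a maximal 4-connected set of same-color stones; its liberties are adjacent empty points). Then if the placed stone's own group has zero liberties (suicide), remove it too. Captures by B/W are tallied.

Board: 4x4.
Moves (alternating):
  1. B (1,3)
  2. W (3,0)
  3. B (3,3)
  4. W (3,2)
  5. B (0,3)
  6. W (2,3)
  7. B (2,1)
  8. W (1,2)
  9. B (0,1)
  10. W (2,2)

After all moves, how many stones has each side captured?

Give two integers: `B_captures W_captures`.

Move 1: B@(1,3) -> caps B=0 W=0
Move 2: W@(3,0) -> caps B=0 W=0
Move 3: B@(3,3) -> caps B=0 W=0
Move 4: W@(3,2) -> caps B=0 W=0
Move 5: B@(0,3) -> caps B=0 W=0
Move 6: W@(2,3) -> caps B=0 W=1
Move 7: B@(2,1) -> caps B=0 W=1
Move 8: W@(1,2) -> caps B=0 W=1
Move 9: B@(0,1) -> caps B=0 W=1
Move 10: W@(2,2) -> caps B=0 W=1

Answer: 0 1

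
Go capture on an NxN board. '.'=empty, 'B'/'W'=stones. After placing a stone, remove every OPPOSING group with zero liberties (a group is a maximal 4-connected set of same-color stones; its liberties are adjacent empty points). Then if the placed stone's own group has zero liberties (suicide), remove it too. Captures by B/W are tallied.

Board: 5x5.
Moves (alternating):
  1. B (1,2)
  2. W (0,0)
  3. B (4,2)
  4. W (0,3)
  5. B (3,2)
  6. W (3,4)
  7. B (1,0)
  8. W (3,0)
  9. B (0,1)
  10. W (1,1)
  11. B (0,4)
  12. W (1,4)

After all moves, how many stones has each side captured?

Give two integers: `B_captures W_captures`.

Move 1: B@(1,2) -> caps B=0 W=0
Move 2: W@(0,0) -> caps B=0 W=0
Move 3: B@(4,2) -> caps B=0 W=0
Move 4: W@(0,3) -> caps B=0 W=0
Move 5: B@(3,2) -> caps B=0 W=0
Move 6: W@(3,4) -> caps B=0 W=0
Move 7: B@(1,0) -> caps B=0 W=0
Move 8: W@(3,0) -> caps B=0 W=0
Move 9: B@(0,1) -> caps B=1 W=0
Move 10: W@(1,1) -> caps B=1 W=0
Move 11: B@(0,4) -> caps B=1 W=0
Move 12: W@(1,4) -> caps B=1 W=1

Answer: 1 1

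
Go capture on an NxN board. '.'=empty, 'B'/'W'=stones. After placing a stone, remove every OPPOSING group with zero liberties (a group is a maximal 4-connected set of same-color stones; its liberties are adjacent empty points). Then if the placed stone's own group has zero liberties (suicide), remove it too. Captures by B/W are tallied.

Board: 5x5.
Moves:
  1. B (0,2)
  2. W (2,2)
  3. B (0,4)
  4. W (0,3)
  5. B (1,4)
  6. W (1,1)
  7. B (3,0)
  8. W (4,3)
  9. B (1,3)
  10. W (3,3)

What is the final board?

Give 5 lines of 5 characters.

Answer: ..B.B
.W.BB
..W..
B..W.
...W.

Derivation:
Move 1: B@(0,2) -> caps B=0 W=0
Move 2: W@(2,2) -> caps B=0 W=0
Move 3: B@(0,4) -> caps B=0 W=0
Move 4: W@(0,3) -> caps B=0 W=0
Move 5: B@(1,4) -> caps B=0 W=0
Move 6: W@(1,1) -> caps B=0 W=0
Move 7: B@(3,0) -> caps B=0 W=0
Move 8: W@(4,3) -> caps B=0 W=0
Move 9: B@(1,3) -> caps B=1 W=0
Move 10: W@(3,3) -> caps B=1 W=0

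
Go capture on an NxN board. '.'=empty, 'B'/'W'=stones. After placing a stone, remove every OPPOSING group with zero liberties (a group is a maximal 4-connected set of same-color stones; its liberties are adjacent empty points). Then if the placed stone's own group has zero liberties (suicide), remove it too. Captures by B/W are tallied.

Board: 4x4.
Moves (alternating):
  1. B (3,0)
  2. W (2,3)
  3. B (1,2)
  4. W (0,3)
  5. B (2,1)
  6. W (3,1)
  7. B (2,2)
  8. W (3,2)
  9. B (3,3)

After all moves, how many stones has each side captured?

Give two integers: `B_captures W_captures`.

Answer: 2 0

Derivation:
Move 1: B@(3,0) -> caps B=0 W=0
Move 2: W@(2,3) -> caps B=0 W=0
Move 3: B@(1,2) -> caps B=0 W=0
Move 4: W@(0,3) -> caps B=0 W=0
Move 5: B@(2,1) -> caps B=0 W=0
Move 6: W@(3,1) -> caps B=0 W=0
Move 7: B@(2,2) -> caps B=0 W=0
Move 8: W@(3,2) -> caps B=0 W=0
Move 9: B@(3,3) -> caps B=2 W=0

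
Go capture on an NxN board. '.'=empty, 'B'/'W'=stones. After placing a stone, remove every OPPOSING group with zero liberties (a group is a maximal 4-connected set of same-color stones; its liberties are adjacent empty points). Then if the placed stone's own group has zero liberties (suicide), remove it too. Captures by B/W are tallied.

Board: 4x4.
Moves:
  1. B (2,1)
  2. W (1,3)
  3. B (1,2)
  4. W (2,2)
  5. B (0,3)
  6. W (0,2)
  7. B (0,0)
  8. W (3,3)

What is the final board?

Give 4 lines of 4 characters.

Move 1: B@(2,1) -> caps B=0 W=0
Move 2: W@(1,3) -> caps B=0 W=0
Move 3: B@(1,2) -> caps B=0 W=0
Move 4: W@(2,2) -> caps B=0 W=0
Move 5: B@(0,3) -> caps B=0 W=0
Move 6: W@(0,2) -> caps B=0 W=1
Move 7: B@(0,0) -> caps B=0 W=1
Move 8: W@(3,3) -> caps B=0 W=1

Answer: B.W.
..BW
.BW.
...W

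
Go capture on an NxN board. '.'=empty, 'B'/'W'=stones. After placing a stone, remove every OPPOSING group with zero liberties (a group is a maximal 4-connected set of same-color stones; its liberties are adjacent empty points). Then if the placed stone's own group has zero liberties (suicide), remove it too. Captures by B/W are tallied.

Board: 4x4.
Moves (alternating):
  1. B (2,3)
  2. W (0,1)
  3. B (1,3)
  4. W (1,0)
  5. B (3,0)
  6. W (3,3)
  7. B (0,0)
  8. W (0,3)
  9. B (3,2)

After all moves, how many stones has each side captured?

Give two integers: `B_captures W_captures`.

Answer: 1 0

Derivation:
Move 1: B@(2,3) -> caps B=0 W=0
Move 2: W@(0,1) -> caps B=0 W=0
Move 3: B@(1,3) -> caps B=0 W=0
Move 4: W@(1,0) -> caps B=0 W=0
Move 5: B@(3,0) -> caps B=0 W=0
Move 6: W@(3,3) -> caps B=0 W=0
Move 7: B@(0,0) -> caps B=0 W=0
Move 8: W@(0,3) -> caps B=0 W=0
Move 9: B@(3,2) -> caps B=1 W=0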